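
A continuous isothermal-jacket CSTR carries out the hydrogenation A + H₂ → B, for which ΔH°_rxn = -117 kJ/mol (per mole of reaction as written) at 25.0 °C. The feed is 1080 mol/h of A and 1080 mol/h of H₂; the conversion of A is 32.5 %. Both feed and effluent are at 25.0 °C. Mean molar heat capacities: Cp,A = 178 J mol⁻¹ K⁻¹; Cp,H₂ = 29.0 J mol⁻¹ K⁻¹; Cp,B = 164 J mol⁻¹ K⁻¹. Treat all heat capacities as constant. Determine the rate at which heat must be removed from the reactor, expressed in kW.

Q_out = 11.4 kW

Extent of reaction ξ = 0.325 × 1080 = 351 mol/h
Reaction term: ξ·ΔH°_rxn = 351 × -117 = -41067 kJ/h
Q = ΔH = -41067 kJ/h = -11.408 kW
Heat removed = 11.408 kW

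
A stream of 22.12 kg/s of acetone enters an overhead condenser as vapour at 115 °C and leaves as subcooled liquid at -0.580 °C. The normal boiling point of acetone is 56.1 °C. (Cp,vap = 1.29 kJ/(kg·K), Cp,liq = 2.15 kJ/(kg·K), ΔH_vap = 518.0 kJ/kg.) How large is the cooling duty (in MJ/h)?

vapour 115→56.1 °C: -75.981 kJ/kg
condensation at 56.1 °C: -518 kJ/kg
liquid 56.1→-0.580 °C: -121.86 kJ/kg
Δh = -75.981 + -518 + -121.86 = -715.84 kJ/kg
Q = ṁ·Δh = 22.12 kg/s × -715.84 kJ/kg = -15834 kJ/s
|Q| = 15834 kW = 57004 MJ/h

Q_c = 57000 MJ/h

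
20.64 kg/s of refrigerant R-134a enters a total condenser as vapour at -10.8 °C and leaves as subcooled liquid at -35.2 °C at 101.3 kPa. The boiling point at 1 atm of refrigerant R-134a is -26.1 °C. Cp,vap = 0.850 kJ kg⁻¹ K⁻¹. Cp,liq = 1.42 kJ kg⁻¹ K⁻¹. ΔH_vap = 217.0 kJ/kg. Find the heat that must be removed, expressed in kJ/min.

vapour -10.8→-26.1 °C: -13.005 kJ/kg
condensation at -26.1 °C: -217 kJ/kg
liquid -26.1→-35.2 °C: -12.922 kJ/kg
Δh = -13.005 + -217 + -12.922 = -242.93 kJ/kg
Q = ṁ·Δh = 20.64 kg/s × -242.93 kJ/kg = -5014 kJ/s
|Q| = 5014 kW = 300840 kJ/min

Q_c = 301000 kJ/min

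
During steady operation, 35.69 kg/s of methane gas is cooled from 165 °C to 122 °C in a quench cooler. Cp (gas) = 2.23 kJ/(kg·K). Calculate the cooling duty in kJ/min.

Q = ṁ·Cp·ΔT = 35.69 × 2.23 × (122 − 165) = -3422.3 kJ/s
Cooling duty = 205340 kJ/min

Q_c = 205000 kJ/min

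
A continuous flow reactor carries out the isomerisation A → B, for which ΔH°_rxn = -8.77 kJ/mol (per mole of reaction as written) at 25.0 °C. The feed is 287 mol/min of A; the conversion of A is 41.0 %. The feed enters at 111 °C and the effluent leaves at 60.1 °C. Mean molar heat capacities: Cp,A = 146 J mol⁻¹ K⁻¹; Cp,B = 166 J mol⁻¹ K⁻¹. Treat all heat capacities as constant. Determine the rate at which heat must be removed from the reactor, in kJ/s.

Q_out = 51.4 kJ/s

Extent of reaction ξ = 0.410 × 287 = 117.67 mol/min
Reaction term: ξ·ΔH°_rxn = 117.67 × -8.77 = -1032 kJ/min
Sensible, feed 111→25 °C: -3603.6 kJ/min
Outlet flows (mol/min): A 169.33, B 117.67
Sensible, products 25→60.1 °C: 1553.4 kJ/min
Q = ΔH = -3082.2 kJ/min = -51.37 kW
Heat removed = 51.37 kJ/s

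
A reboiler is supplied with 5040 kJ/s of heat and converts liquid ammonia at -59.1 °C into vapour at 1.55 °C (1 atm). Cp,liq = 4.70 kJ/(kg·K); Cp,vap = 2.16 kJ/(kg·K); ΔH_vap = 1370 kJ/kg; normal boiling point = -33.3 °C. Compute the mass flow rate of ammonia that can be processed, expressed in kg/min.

Δh = 4.70×(-33.3−-59.1) + 1370 + 2.16×(1.55−-33.3) = 1566.5 kJ/kg
Q = 5040 kJ/s = 5040 kJ/s = 302400 kJ/min
ṁ = Q/Δh = 302400 / 1566.5 = 193.04 kg/min

ṁ = 193 kg/min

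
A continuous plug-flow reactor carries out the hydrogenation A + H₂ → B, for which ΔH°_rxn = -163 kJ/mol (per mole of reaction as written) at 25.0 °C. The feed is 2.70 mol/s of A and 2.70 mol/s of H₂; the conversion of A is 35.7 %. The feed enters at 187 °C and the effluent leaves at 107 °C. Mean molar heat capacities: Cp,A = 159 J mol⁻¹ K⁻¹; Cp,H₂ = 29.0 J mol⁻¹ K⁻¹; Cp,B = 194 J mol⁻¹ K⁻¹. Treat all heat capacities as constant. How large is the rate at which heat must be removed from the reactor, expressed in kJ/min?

Q_out = 11800 kJ/min

Extent of reaction ξ = 0.357 × 2.70 = 0.9639 mol/s
Reaction term: ξ·ΔH°_rxn = 0.9639 × -163 = -157.12 kJ/s
Sensible, feed 187→25 °C: -82.231 kJ/s
Outlet flows (mol/s): A 1.7361, H₂ 1.7361, B 0.9639
Sensible, products 25→107 °C: 42.097 kJ/s
Q = ΔH = -197.25 kJ/s = -197.25 kW
Heat removed = 11835 kJ/min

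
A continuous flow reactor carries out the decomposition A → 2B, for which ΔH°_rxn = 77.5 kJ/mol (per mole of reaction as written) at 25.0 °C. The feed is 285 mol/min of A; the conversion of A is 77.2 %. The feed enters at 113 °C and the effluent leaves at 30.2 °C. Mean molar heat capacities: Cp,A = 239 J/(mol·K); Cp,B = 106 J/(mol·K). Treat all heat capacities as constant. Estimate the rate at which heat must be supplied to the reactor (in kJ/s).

Extent of reaction ξ = 0.772 × 285 = 220.02 mol/min
Reaction term: ξ·ΔH°_rxn = 220.02 × 77.5 = 17052 kJ/min
Sensible, feed 113→25 °C: -5994.1 kJ/min
Outlet flows (mol/min): A 64.98, B 440.04
Sensible, products 25→30.2 °C: 323.31 kJ/min
Q = ΔH = 11381 kJ/min = 189.68 kW
Heat supplied = 189.68 kJ/s

Q_in = 190 kJ/s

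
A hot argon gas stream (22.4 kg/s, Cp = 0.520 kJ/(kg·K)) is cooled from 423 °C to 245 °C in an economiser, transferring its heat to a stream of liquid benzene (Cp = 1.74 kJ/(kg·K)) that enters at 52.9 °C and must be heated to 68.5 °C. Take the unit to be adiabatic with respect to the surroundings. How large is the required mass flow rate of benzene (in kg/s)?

Heat released by hot stream: Q = 22.4 × 0.520 × (423 − 245) = 2073.3 kJ/s
Energy balance on cold side (adiabatic exchanger): Q = ṁ_c·Cp_c·(T_c,out − T_c,in)
ṁ_c = 2073.3 / [1.74 × (68.5 − 52.9)] = 76.383 kg/s

ṁ_c = 76.4 kg/s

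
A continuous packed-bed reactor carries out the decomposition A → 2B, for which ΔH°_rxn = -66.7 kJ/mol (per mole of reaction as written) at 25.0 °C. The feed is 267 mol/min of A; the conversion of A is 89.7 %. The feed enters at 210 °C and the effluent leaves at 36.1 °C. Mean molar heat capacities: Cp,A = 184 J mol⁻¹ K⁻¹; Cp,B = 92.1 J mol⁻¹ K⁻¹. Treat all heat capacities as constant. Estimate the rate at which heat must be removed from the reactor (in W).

Extent of reaction ξ = 0.897 × 267 = 239.5 mol/min
Reaction term: ξ·ΔH°_rxn = 239.5 × -66.7 = -15975 kJ/min
Sensible, feed 210→25 °C: -9088.7 kJ/min
Outlet flows (mol/min): A 27.501, B 479
Sensible, products 25→36.1 °C: 545.85 kJ/min
Q = ΔH = -24517 kJ/min = -408.62 kW
Heat removed = 408620 W

Q_out = 409000 W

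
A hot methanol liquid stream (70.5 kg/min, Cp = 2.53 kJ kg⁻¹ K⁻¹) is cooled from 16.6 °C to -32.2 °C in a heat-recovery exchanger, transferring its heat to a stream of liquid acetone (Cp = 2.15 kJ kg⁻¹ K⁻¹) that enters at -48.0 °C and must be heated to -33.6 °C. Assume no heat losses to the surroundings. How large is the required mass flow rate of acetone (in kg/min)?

Heat released by hot stream: Q = 70.5 × 2.53 × (16.6 − -32.2) = 8704.2 kJ/min
Energy balance on cold side (adiabatic exchanger): Q = ṁ_c·Cp_c·(T_c,out − T_c,in)
ṁ_c = 8704.2 / [2.15 × (-33.6 − -48.0)] = 281.14 kg/min

ṁ_c = 281 kg/min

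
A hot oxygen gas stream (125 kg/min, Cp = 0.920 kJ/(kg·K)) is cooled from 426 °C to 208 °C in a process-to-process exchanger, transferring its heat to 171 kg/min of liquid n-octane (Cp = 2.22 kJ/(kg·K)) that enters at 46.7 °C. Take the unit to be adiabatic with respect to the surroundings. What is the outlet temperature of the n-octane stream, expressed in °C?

T_c,out = 113 °C

Heat released by hot stream: Q = 125 × 0.920 × (426 − 208) = 25070 kJ/min
Energy balance on cold side (adiabatic exchanger): Q = ṁ_c·Cp_c·(T_c,out − T_c,in)
T_c,out = 46.7 + 25070/(171 × 2.22) = 112.74 °C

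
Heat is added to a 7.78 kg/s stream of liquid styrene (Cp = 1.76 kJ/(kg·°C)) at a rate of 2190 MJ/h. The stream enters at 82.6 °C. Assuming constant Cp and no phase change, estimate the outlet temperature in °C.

T_out = 127 °C

Q = 2190 MJ/h = 608.33 kJ/s
ΔT = Q/(ṁ·Cp) = 608.33/(7.78×1.76) = 44.427 K
T_out = 82.6 + 44.427 = 127.03 °C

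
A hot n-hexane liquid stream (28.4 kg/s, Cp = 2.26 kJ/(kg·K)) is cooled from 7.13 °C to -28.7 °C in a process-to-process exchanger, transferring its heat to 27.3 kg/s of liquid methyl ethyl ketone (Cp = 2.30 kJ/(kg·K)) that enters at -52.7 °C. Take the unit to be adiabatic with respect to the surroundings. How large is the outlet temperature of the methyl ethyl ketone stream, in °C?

T_c,out = -16.1 °C

Heat released by hot stream: Q = 28.4 × 2.26 × (7.13 − -28.7) = 2299.7 kJ/s
Energy balance on cold side (adiabatic exchanger): Q = ṁ_c·Cp_c·(T_c,out − T_c,in)
T_c,out = -52.7 + 2299.7/(27.3 × 2.30) = -16.075 °C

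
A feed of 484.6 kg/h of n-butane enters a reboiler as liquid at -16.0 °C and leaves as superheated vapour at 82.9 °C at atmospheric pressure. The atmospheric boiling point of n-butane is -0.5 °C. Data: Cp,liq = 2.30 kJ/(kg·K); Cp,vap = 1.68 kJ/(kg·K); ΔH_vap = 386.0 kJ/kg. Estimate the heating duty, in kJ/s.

Q = 75.6 kJ/s

liquid -16.0→-0.5 °C: 35.65 kJ/kg
vaporisation at -0.5 °C: 386 kJ/kg
vapour -0.5→82.9 °C: 140.11 kJ/kg
Δh = 35.65 + 386 + 140.11 = 561.76 kJ/kg
Q = ṁ·Δh = 484.6 kg/h × 561.76 kJ/kg = 272230 kJ/h
|Q| = 75.619 kW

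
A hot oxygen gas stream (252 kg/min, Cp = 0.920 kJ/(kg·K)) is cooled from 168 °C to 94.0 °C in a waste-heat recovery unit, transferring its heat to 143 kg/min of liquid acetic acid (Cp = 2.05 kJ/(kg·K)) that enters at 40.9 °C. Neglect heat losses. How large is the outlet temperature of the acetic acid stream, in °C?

T_c,out = 99.4 °C

Heat released by hot stream: Q = 252 × 0.920 × (168 − 94.0) = 17156 kJ/min
Energy balance on cold side (adiabatic exchanger): Q = ṁ_c·Cp_c·(T_c,out − T_c,in)
T_c,out = 40.9 + 17156/(143 × 2.05) = 99.423 °C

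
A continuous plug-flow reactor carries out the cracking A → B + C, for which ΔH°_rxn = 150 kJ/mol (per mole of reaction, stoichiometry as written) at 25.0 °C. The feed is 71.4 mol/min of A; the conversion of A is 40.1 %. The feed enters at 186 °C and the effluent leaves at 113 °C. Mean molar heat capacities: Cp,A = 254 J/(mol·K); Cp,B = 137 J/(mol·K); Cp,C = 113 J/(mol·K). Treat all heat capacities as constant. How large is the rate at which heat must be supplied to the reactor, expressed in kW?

Extent of reaction ξ = 0.401 × 71.4 = 28.631 mol/min
Reaction term: ξ·ΔH°_rxn = 28.631 × 150 = 4294.7 kJ/min
Sensible, feed 186→25 °C: -2919.8 kJ/min
Outlet flows (mol/min): A 42.769, B 28.631, C 28.631
Sensible, products 25→113 °C: 1585.9 kJ/min
Q = ΔH = 2960.7 kJ/min = 49.346 kW
Heat supplied = 49.346 kW

Q_in = 49.3 kW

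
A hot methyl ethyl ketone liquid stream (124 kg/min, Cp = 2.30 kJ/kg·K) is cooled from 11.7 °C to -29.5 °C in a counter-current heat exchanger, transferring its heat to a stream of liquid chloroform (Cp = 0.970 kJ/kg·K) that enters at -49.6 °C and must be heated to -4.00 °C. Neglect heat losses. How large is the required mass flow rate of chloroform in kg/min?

Heat released by hot stream: Q = 124 × 2.30 × (11.7 − -29.5) = 11750 kJ/min
Energy balance on cold side (adiabatic exchanger): Q = ṁ_c·Cp_c·(T_c,out − T_c,in)
ṁ_c = 11750 / [0.970 × (-4.00 − -49.6)] = 265.65 kg/min

ṁ_c = 266 kg/min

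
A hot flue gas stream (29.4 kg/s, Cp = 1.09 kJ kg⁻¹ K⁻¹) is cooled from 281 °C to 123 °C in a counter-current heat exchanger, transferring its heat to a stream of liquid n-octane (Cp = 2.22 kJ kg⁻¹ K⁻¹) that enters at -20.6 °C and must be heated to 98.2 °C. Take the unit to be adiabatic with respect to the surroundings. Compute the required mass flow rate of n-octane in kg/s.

Heat released by hot stream: Q = 29.4 × 1.09 × (281 − 123) = 5063.3 kJ/s
Energy balance on cold side (adiabatic exchanger): Q = ṁ_c·Cp_c·(T_c,out − T_c,in)
ṁ_c = 5063.3 / [2.22 × (98.2 − -20.6)] = 19.198 kg/s

ṁ_c = 19.2 kg/s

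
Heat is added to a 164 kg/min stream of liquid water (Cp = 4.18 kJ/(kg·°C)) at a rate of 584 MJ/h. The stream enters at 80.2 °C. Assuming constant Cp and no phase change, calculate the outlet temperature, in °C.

Q = 584 MJ/h = 9733.3 kJ/min
ΔT = Q/(ṁ·Cp) = 9733.3/(164×4.18) = 14.198 K
T_out = 80.2 + 14.198 = 94.398 °C

T_out = 94.4 °C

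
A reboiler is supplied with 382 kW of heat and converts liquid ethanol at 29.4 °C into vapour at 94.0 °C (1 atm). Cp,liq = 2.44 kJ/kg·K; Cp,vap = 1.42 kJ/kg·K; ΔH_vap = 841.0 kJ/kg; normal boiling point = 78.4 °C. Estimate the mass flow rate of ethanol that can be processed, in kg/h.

Δh = 2.44×(78.4−29.4) + 841.0 + 1.42×(94.0−78.4) = 982.71 kJ/kg
Q = 382 kW = 382 kJ/s = 1.3752e+06 kJ/h
ṁ = Q/Δh = 1.3752e+06 / 982.71 = 1399.4 kg/h

ṁ = 1400 kg/h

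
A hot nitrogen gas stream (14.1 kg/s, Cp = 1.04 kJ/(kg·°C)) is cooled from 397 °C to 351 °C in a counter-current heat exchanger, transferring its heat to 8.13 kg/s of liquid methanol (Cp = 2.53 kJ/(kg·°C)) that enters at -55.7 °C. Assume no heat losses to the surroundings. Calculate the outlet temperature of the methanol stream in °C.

T_c,out = -22.9 °C

Heat released by hot stream: Q = 14.1 × 1.04 × (397 − 351) = 674.54 kJ/s
Energy balance on cold side (adiabatic exchanger): Q = ṁ_c·Cp_c·(T_c,out − T_c,in)
T_c,out = -55.7 + 674.54/(8.13 × 2.53) = -22.906 °C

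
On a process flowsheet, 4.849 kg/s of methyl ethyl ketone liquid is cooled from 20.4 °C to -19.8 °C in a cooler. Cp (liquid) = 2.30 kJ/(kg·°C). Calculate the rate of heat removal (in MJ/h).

Q = ṁ·Cp·ΔT = 4.849 × 2.30 × (-19.8 − 20.4) = -448.34 kJ/s
Cooling duty = 1614 MJ/h

Q_c = 1610 MJ/h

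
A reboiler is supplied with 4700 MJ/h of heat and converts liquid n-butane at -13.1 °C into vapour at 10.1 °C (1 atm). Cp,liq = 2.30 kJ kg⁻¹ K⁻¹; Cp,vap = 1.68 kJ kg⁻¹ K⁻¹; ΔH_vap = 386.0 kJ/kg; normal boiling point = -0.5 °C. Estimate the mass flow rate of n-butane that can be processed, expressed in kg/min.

Δh = 2.30×(-0.5−-13.1) + 386.0 + 1.68×(10.1−-0.5) = 432.79 kJ/kg
Q = 4700 MJ/h = 1305.6 kJ/s = 78333 kJ/min
ṁ = Q/Δh = 78333 / 432.79 = 181 kg/min

ṁ = 181 kg/min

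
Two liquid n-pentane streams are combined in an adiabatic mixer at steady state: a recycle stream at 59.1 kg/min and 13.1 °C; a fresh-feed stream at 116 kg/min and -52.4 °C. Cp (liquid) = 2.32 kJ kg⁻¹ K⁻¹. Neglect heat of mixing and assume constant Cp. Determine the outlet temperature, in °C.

T_out = -30.3 °C

Adiabatic, steady state ⇒ Σ ṁᵢCp,ᵢ(T_out − Tᵢ) = 0
Σ ṁᵢCp,ᵢTᵢ = 59.1×2.32×13.1 + 116×2.32×-52.4 = -12306
Σ ṁᵢCp,ᵢ = 59.1×2.32 + 116×2.32 = 406.23
T_out = -12306 / 406.23 = -30.292 °C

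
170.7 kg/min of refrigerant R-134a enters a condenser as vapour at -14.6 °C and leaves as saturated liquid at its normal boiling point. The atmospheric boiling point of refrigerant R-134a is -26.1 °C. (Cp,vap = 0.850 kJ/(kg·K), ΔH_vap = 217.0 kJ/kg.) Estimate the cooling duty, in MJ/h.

vapour -14.6→-26.1 °C: -9.775 kJ/kg
condensation at -26.1 °C: -217 kJ/kg
Δh = -9.775 + -217 = -226.78 kJ/kg
Q = ṁ·Δh = 170.7 kg/min × -226.78 kJ/kg = -38710 kJ/min
|Q| = 645.17 kW = 2322.6 MJ/h

Q_c = 2320 MJ/h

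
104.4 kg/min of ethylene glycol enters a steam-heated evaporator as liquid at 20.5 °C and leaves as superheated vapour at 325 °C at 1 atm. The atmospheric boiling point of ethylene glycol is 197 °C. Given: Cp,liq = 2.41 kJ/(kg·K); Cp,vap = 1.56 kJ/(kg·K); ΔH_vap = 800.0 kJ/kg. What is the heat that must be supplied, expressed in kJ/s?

liquid 20.5→197 °C: 425.37 kJ/kg
vaporisation at 197 °C: 800 kJ/kg
vapour 197→325 °C: 199.68 kJ/kg
Δh = 425.37 + 800 + 199.68 = 1425 kJ/kg
Q = ṁ·Δh = 104.4 kg/min × 1425 kJ/kg = 148770 kJ/min
|Q| = 2479.6 kW

Q = 2480 kJ/s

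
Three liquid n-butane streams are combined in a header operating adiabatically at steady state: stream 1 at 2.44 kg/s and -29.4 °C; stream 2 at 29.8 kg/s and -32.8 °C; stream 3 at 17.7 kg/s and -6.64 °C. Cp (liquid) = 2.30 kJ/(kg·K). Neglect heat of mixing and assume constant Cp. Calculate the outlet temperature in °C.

Energy balance with Q = 0: Σ ṁᵢCp,ᵢ(T_out − Tᵢ) = 0
T_out = Σ ṁᵢCp,ᵢTᵢ / Σ ṁᵢCp,ᵢ
      = -2683.4 / 114.86 = -23.362 °C

T_out = -23.4 °C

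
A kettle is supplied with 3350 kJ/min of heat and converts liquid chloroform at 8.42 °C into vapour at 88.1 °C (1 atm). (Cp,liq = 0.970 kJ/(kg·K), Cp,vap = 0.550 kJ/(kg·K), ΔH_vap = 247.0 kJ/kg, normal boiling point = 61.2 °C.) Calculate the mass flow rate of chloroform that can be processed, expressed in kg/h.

Δh = 0.970×(61.2−8.42) + 247.0 + 0.550×(88.1−61.2) = 312.99 kJ/kg
Q = 3350 kJ/min = 55.833 kJ/s = 201000 kJ/h
ṁ = Q/Δh = 201000 / 312.99 = 642.19 kg/h

ṁ = 642 kg/h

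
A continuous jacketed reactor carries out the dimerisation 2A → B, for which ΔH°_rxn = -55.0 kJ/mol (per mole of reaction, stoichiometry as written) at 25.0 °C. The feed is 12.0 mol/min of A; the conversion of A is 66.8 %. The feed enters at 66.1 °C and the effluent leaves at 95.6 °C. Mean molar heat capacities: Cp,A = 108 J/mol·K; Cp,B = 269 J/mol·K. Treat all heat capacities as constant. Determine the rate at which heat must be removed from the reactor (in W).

Extent of reaction ξ = 0.668 × 12.0 / 2 = 4.008 mol/min
Reaction term: ξ·ΔH°_rxn = 4.008 × -55.0 = -220.44 kJ/min
Sensible, feed 66.1→25 °C: -53.266 kJ/min
Outlet flows (mol/min): A 3.984, B 4.008
Sensible, products 25→95.6 °C: 106.49 kJ/min
Q = ΔH = -167.21 kJ/min = -2.7868 kW
Heat removed = 2786.8 W

Q_out = 2790 W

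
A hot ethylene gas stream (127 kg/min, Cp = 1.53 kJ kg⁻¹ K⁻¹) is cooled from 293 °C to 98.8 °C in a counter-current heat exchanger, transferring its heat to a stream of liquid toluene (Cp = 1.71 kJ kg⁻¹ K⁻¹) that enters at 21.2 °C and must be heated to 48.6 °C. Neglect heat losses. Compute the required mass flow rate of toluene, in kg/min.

ṁ_c = 805 kg/min

Heat released by hot stream: Q = 127 × 1.53 × (293 − 98.8) = 37735 kJ/min
Energy balance on cold side (adiabatic exchanger): Q = ṁ_c·Cp_c·(T_c,out − T_c,in)
ṁ_c = 37735 / [1.71 × (48.6 − 21.2)] = 805.37 kg/min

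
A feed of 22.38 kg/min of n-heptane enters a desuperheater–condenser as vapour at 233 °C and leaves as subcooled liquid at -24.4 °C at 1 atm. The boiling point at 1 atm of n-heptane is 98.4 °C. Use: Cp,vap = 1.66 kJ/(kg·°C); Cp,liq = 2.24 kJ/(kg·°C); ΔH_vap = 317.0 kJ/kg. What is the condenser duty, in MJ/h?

Q_c = 1100 MJ/h

vapour 233→98.4 °C: -223.44 kJ/kg
condensation at 98.4 °C: -317 kJ/kg
liquid 98.4→-24.4 °C: -275.07 kJ/kg
Δh = -223.44 + -317 + -275.07 = -815.51 kJ/kg
Q = ṁ·Δh = 22.38 kg/min × -815.51 kJ/kg = -18251 kJ/min
|Q| = 304.18 kW = 1095.1 MJ/h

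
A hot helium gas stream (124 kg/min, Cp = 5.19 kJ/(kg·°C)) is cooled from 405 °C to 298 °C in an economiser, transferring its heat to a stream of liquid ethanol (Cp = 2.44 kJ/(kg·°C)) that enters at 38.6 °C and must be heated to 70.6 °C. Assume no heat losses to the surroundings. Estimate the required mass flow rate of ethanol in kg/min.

Heat released by hot stream: Q = 124 × 5.19 × (405 − 298) = 68861 kJ/min
Energy balance on cold side (adiabatic exchanger): Q = ṁ_c·Cp_c·(T_c,out − T_c,in)
ṁ_c = 68861 / [2.44 × (70.6 − 38.6)] = 881.93 kg/min

ṁ_c = 882 kg/min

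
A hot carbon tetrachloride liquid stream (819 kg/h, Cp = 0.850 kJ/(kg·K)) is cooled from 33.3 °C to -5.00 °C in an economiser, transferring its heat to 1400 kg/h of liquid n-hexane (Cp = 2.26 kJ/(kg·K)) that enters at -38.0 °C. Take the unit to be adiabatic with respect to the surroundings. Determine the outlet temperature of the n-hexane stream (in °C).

T_c,out = -29.6 °C

Heat released by hot stream: Q = 819 × 0.850 × (33.3 − -5.00) = 26663 kJ/h
Energy balance on cold side (adiabatic exchanger): Q = ṁ_c·Cp_c·(T_c,out − T_c,in)
T_c,out = -38.0 + 26663/(1400 × 2.26) = -29.573 °C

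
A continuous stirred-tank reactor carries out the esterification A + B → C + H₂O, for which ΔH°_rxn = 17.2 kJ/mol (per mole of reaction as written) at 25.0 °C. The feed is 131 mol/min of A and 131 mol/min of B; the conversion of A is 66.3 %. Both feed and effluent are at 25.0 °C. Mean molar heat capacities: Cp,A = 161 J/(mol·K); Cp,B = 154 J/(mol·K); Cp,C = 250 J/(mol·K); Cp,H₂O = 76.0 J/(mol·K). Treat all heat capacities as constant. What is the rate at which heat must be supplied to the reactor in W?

Q_in = 24900 W

Extent of reaction ξ = 0.663 × 131 = 86.853 mol/min
Reaction term: ξ·ΔH°_rxn = 86.853 × 17.2 = 1493.9 kJ/min
Q = ΔH = 1493.9 kJ/min = 24.898 kW
Heat supplied = 24898 W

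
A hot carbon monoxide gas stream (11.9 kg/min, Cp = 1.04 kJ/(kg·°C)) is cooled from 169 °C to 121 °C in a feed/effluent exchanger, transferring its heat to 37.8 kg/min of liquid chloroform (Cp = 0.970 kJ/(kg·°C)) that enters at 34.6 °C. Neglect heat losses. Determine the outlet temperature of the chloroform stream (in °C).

Heat released by hot stream: Q = 11.9 × 1.04 × (169 − 121) = 594.05 kJ/min
Energy balance on cold side (adiabatic exchanger): Q = ṁ_c·Cp_c·(T_c,out − T_c,in)
T_c,out = 34.6 + 594.05/(37.8 × 0.970) = 50.802 °C

T_c,out = 50.8 °C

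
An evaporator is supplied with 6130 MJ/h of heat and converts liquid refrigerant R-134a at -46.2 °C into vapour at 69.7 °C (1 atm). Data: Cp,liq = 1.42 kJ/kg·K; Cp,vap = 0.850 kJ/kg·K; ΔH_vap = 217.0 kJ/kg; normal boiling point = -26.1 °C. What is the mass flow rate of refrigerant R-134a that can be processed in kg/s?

Δh = 1.42×(-26.1−-46.2) + 217.0 + 0.850×(69.7−-26.1) = 326.97 kJ/kg
Q = 6130 MJ/h = 1702.8 kJ/s = 1702.8 kJ/s
ṁ = Q/Δh = 1702.8 / 326.97 = 5.2077 kg/s

ṁ = 5.21 kg/s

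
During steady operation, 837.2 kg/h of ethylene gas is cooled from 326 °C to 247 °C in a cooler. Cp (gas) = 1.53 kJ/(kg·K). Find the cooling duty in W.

Q = ṁ·Cp·ΔT = 837.2 × 1.53 × (247 − 326) = -101190 kJ/h
Converting: 101190 / 3600 s = 28.109 kW
Cooling duty = 28109 W

Q_c = 28100 W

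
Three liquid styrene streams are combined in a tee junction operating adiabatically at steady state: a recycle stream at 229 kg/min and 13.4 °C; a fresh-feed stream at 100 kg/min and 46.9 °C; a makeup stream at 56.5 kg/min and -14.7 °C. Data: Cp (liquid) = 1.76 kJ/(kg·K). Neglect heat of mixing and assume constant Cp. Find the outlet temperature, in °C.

Adiabatic, steady state ⇒ Σ ṁᵢCp,ᵢ(T_out − Tᵢ) = 0
T_out = Σ ṁᵢCp,ᵢTᵢ / Σ ṁᵢCp,ᵢ
      = 12193 / 678.48 = 17.972 °C

T_out = 18.0 °C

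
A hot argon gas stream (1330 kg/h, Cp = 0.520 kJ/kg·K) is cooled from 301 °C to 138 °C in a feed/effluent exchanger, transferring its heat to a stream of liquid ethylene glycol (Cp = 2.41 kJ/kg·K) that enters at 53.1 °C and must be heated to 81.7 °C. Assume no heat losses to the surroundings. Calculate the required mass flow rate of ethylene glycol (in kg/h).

ṁ_c = 1640 kg/h

Heat released by hot stream: Q = 1330 × 0.520 × (301 − 138) = 112730 kJ/h
Energy balance on cold side (adiabatic exchanger): Q = ṁ_c·Cp_c·(T_c,out − T_c,in)
ṁ_c = 112730 / [2.41 × (81.7 − 53.1)] = 1635.5 kg/h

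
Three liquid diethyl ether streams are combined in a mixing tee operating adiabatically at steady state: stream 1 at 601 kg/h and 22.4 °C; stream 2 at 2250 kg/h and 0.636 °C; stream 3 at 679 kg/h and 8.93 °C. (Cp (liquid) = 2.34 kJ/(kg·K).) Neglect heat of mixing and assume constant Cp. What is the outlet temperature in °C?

Energy balance with Q = 0: Σ ṁᵢCp,ᵢ(T_out − Tᵢ) = 0
T_out = Σ ṁᵢCp,ᵢTᵢ / Σ ṁᵢCp,ᵢ
      = 49039 / 8260.2 = 5.9368 °C

T_out = 5.94 °C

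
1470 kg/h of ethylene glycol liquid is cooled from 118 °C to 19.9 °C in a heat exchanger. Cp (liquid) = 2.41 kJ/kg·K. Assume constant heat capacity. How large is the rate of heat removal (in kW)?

Q_c = 96.5 kW

Q = ṁ·Cp·ΔT = 1470 × 2.41 × (19.9 − 118) = -347540 kJ/h
Converting: 347540 / 3600 s = 96.539 kW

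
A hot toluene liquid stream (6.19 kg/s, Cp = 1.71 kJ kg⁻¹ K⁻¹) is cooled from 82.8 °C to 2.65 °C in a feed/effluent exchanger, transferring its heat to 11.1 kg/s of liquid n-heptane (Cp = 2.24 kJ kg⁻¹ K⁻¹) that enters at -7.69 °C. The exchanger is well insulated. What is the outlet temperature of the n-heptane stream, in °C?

T_c,out = 26.4 °C

Heat released by hot stream: Q = 6.19 × 1.71 × (82.8 − 2.65) = 848.38 kJ/s
Energy balance on cold side (adiabatic exchanger): Q = ṁ_c·Cp_c·(T_c,out − T_c,in)
T_c,out = -7.69 + 848.38/(11.1 × 2.24) = 26.431 °C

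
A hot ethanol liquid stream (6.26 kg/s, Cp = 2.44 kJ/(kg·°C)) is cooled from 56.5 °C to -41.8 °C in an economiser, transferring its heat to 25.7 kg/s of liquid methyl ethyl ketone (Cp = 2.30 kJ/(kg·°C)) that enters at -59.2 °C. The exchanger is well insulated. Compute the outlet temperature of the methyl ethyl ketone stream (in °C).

T_c,out = -33.8 °C

Heat released by hot stream: Q = 6.26 × 2.44 × (56.5 − -41.8) = 1501.5 kJ/s
Energy balance on cold side (adiabatic exchanger): Q = ṁ_c·Cp_c·(T_c,out − T_c,in)
T_c,out = -59.2 + 1501.5/(25.7 × 2.30) = -33.799 °C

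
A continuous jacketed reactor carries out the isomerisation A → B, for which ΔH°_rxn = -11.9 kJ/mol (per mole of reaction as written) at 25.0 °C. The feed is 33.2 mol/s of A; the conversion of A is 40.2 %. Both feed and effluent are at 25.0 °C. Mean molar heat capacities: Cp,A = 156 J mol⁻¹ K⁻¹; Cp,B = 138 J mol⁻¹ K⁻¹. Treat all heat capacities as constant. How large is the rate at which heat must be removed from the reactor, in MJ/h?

Q_out = 572 MJ/h

Extent of reaction ξ = 0.402 × 33.2 = 13.346 mol/s
Reaction term: ξ·ΔH°_rxn = 13.346 × -11.9 = -158.82 kJ/s
Q = ΔH = -158.82 kJ/s = -158.82 kW
Heat removed = 571.76 MJ/h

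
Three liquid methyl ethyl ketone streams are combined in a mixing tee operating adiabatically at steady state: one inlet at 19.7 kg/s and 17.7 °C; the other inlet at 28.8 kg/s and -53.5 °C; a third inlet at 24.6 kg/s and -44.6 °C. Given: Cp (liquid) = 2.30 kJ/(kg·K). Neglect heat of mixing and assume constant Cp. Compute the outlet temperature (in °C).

No heat crosses the boundary, so H_out = H_in.
T_out = Σ ṁᵢCp,ᵢTᵢ / Σ ṁᵢCp,ᵢ
      = -5265.3 / 168.13 = -31.317 °C

T_out = -31.3 °C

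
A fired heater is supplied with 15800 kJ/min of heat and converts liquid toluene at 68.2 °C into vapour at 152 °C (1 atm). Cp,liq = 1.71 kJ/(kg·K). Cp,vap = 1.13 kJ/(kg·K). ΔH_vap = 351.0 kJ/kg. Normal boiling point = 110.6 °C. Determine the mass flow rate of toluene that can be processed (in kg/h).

Δh = 1.71×(110.6−68.2) + 351.0 + 1.13×(152−110.6) = 470.29 kJ/kg
Q = 15800 kJ/min = 263.33 kJ/s = 948000 kJ/h
ṁ = Q/Δh = 948000 / 470.29 = 2015.8 kg/h

ṁ = 2020 kg/h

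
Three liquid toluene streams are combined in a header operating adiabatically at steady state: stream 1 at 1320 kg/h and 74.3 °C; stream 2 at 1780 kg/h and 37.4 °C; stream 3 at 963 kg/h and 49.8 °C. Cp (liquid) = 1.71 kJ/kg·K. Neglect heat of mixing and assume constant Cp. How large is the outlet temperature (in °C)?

Energy balance with Q = 0: Σ ṁᵢCp,ᵢ(T_out − Tᵢ) = 0
Σ ṁᵢCp,ᵢTᵢ = 1320×1.71×74.3 + 1780×1.71×37.4 + 963×1.71×49.8 = 363560
Σ ṁᵢCp,ᵢ = 1320×1.71 + 1780×1.71 + 963×1.71 = 6947.7
T_out = 363560 / 6947.7 = 52.327 °C

T_out = 52.3 °C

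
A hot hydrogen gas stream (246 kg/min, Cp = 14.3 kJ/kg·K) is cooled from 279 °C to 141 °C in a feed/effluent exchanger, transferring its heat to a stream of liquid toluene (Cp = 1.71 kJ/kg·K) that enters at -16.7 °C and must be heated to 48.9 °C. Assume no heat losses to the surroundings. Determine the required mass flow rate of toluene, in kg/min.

ṁ_c = 4330 kg/min

Heat released by hot stream: Q = 246 × 14.3 × (279 − 141) = 485460 kJ/min
Energy balance on cold side (adiabatic exchanger): Q = ṁ_c·Cp_c·(T_c,out − T_c,in)
ṁ_c = 485460 / [1.71 × (48.9 − -16.7)] = 4327.6 kg/min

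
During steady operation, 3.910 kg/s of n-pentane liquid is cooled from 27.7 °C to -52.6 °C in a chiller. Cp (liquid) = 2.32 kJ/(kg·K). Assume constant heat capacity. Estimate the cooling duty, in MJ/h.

Q_c = 2620 MJ/h

Q = ṁ·Cp·ΔT = 3.910 × 2.32 × (-52.6 − 27.7) = -728.42 kJ/s
Cooling duty = 2622.3 MJ/h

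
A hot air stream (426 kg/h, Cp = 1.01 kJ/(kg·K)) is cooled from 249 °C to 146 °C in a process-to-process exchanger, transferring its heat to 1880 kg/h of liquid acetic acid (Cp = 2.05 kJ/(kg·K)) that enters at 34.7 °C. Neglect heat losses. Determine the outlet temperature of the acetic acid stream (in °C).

T_c,out = 46.2 °C

Heat released by hot stream: Q = 426 × 1.01 × (249 − 146) = 44317 kJ/h
Energy balance on cold side (adiabatic exchanger): Q = ṁ_c·Cp_c·(T_c,out − T_c,in)
T_c,out = 34.7 + 44317/(1880 × 2.05) = 46.199 °C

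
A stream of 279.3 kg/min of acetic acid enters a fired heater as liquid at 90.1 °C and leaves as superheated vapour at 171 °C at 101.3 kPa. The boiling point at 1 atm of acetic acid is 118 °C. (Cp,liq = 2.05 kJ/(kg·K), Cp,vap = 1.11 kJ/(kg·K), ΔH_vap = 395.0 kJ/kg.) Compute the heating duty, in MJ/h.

Q = 8560 MJ/h

liquid 90.1→118 °C: 57.195 kJ/kg
vaporisation at 118 °C: 395 kJ/kg
vapour 118→171 °C: 58.83 kJ/kg
Δh = 57.195 + 395 + 58.83 = 511.03 kJ/kg
Q = ṁ·Δh = 279.3 kg/min × 511.03 kJ/kg = 142730 kJ/min
|Q| = 2378.8 kW = 8563.8 MJ/h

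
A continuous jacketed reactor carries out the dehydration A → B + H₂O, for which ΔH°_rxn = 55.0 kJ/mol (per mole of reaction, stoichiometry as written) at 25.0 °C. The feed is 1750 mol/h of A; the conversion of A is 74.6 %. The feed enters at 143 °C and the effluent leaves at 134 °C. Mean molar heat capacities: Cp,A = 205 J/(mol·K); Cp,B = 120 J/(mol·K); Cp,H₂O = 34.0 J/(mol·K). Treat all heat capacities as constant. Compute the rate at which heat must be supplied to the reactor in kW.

Q_in = 17.0 kW

Extent of reaction ξ = 0.746 × 1750 = 1305.5 mol/h
Reaction term: ξ·ΔH°_rxn = 1305.5 × 55.0 = 71802 kJ/h
Sensible, feed 143→25 °C: -42332 kJ/h
Outlet flows (mol/h): A 444.5, B 1305.5, H₂O 1305.5
Sensible, products 25→134 °C: 31846 kJ/h
Q = ΔH = 61316 kJ/h = 17.032 kW
Heat supplied = 17.032 kW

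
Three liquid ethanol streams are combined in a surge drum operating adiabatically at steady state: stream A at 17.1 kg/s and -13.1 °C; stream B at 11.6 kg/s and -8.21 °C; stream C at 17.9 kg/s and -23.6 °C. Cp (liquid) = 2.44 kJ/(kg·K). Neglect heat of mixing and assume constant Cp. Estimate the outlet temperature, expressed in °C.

T_out = -15.9 °C

No heat crosses the boundary, so H_out = H_in.
Σ ṁᵢCp,ᵢTᵢ = 17.1×2.44×-13.1 + 11.6×2.44×-8.21 + 17.9×2.44×-23.6 = -1809.7
Σ ṁᵢCp,ᵢ = 17.1×2.44 + 11.6×2.44 + 17.9×2.44 = 113.7
T_out = -1809.7 / 113.7 = -15.916 °C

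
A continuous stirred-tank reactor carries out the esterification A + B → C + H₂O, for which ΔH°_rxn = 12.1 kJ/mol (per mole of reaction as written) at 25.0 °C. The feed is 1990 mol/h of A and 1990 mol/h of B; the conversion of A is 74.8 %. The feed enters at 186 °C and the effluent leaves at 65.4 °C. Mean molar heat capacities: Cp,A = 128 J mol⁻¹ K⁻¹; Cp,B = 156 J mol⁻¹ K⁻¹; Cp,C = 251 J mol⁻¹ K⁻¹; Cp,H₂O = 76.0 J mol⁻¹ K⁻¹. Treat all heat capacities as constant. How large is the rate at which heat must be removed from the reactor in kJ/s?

Extent of reaction ξ = 0.748 × 1990 = 1488.5 mol/h
Reaction term: ξ·ΔH°_rxn = 1488.5 × 12.1 = 18011 kJ/h
Sensible, feed 186→25 °C: -90991 kJ/h
Outlet flows (mol/h): A 501.48, B 501.48, C 1488.5, H₂O 1488.5
Sensible, products 25→65.4 °C: 25418 kJ/h
Q = ΔH = -47561 kJ/h = -13.211 kW
Heat removed = 13.211 kJ/s

Q_out = 13.2 kJ/s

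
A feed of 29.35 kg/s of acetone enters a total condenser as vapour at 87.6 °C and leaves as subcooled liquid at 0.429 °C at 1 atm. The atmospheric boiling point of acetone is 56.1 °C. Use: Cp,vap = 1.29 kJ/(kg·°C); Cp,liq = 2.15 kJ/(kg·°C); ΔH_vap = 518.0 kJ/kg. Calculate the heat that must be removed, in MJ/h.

Q_c = 71700 MJ/h

vapour 87.6→56.1 °C: -40.635 kJ/kg
condensation at 56.1 °C: -518 kJ/kg
liquid 56.1→0.429 °C: -119.69 kJ/kg
Δh = -40.635 + -518 + -119.69 = -678.33 kJ/kg
Q = ṁ·Δh = 29.35 kg/s × -678.33 kJ/kg = -19909 kJ/s
|Q| = 19909 kW = 71672 MJ/h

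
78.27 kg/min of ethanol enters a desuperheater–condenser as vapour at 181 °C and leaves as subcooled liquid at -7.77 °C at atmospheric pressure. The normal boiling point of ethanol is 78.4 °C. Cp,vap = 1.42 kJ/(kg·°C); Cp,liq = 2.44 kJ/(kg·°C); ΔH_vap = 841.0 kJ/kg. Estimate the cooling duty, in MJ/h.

Q_c = 5620 MJ/h

vapour 181→78.4 °C: -145.69 kJ/kg
condensation at 78.4 °C: -841 kJ/kg
liquid 78.4→-7.77 °C: -210.25 kJ/kg
Δh = -145.69 + -841 + -210.25 = -1196.9 kJ/kg
Q = ṁ·Δh = 78.27 kg/min × -1196.9 kJ/kg = -93685 kJ/min
|Q| = 1561.4 kW = 5621.1 MJ/h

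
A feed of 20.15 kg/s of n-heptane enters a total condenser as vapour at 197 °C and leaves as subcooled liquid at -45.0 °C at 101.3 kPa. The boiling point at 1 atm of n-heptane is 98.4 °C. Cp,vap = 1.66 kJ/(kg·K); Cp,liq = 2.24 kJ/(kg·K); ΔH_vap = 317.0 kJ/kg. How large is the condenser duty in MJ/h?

Q_c = 58200 MJ/h

vapour 197→98.4 °C: -163.68 kJ/kg
condensation at 98.4 °C: -317 kJ/kg
liquid 98.4→-45.0 °C: -321.22 kJ/kg
Δh = -163.68 + -317 + -321.22 = -801.89 kJ/kg
Q = ṁ·Δh = 20.15 kg/s × -801.89 kJ/kg = -16158 kJ/s
|Q| = 16158 kW = 58169 MJ/h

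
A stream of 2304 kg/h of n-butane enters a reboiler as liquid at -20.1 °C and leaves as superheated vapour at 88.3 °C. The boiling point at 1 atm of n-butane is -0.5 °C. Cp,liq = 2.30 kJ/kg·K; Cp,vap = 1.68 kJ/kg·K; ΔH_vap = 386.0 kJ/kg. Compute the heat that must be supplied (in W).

liquid -20.1→-0.5 °C: 45.08 kJ/kg
vaporisation at -0.5 °C: 386 kJ/kg
vapour -0.5→88.3 °C: 149.18 kJ/kg
Δh = 45.08 + 386 + 149.18 = 580.26 kJ/kg
Q = ṁ·Δh = 2304 kg/h × 580.26 kJ/kg = 1.3369e+06 kJ/h
|Q| = 371.37 kW = 371370 W

Q = 371000 W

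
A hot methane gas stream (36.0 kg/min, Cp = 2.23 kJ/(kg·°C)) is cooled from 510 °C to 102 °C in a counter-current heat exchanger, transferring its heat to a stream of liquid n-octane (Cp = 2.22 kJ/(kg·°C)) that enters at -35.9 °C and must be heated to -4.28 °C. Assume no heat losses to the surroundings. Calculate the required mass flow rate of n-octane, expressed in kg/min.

ṁ_c = 467 kg/min

Heat released by hot stream: Q = 36.0 × 2.23 × (510 − 102) = 32754 kJ/min
Energy balance on cold side (adiabatic exchanger): Q = ṁ_c·Cp_c·(T_c,out − T_c,in)
ṁ_c = 32754 / [2.22 × (-4.28 − -35.9)] = 466.61 kg/min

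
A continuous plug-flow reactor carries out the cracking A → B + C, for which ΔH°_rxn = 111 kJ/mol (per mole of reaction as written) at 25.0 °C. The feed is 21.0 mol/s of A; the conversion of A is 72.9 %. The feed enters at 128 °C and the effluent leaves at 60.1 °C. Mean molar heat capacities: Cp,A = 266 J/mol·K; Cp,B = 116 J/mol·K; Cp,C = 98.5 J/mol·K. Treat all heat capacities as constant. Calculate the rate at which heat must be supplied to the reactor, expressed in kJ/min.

Extent of reaction ξ = 0.729 × 21.0 = 15.309 mol/s
Reaction term: ξ·ΔH°_rxn = 15.309 × 111 = 1699.3 kJ/s
Sensible, feed 128→25 °C: -575.36 kJ/s
Outlet flows (mol/s): A 5.691, B 15.309, C 15.309
Sensible, products 25→60.1 °C: 168.4 kJ/s
Q = ΔH = 1292.3 kJ/s = 1292.3 kW
Heat supplied = 77540 kJ/min

Q_in = 77500 kJ/min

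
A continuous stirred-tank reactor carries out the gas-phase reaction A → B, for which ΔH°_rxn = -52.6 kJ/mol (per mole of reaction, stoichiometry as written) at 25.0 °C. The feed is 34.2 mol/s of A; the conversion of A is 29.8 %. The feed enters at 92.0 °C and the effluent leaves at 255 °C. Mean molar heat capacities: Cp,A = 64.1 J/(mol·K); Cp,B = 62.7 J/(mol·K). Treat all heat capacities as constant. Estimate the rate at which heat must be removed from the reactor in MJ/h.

Extent of reaction ξ = 0.298 × 34.2 = 10.192 mol/s
Reaction term: ξ·ΔH°_rxn = 10.192 × -52.6 = -536.08 kJ/s
Sensible, feed 92.0→25 °C: -146.88 kJ/s
Outlet flows (mol/s): A 24.008, B 10.192
Sensible, products 25→255 °C: 500.93 kJ/s
Q = ΔH = -182.03 kJ/s = -182.03 kW
Heat removed = 655.3 MJ/h

Q_out = 655 MJ/h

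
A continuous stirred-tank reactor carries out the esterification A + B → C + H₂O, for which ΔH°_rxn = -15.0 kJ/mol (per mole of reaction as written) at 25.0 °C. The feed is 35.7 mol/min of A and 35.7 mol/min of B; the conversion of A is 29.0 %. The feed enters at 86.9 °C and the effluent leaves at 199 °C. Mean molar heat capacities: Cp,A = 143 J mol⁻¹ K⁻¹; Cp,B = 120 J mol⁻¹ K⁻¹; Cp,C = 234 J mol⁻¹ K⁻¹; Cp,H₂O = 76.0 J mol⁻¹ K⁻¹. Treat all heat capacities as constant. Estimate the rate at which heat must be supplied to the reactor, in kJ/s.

Extent of reaction ξ = 0.290 × 35.7 = 10.353 mol/min
Reaction term: ξ·ΔH°_rxn = 10.353 × -15.0 = -155.29 kJ/min
Sensible, feed 86.9→25 °C: -581.19 kJ/min
Outlet flows (mol/min): A 25.347, B 25.347, C 10.353, H₂O 10.353
Sensible, products 25→199 °C: 1718.4 kJ/min
Q = ΔH = 981.89 kJ/min = 16.365 kW
Heat supplied = 16.365 kJ/s

Q_in = 16.4 kJ/s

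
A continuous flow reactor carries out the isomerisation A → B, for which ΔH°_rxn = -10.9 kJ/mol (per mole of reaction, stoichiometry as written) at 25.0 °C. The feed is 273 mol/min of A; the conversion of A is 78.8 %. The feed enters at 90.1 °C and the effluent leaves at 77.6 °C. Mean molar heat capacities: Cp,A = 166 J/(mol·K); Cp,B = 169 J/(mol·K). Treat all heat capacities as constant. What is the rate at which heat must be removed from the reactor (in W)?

Q_out = 48000 W

Extent of reaction ξ = 0.788 × 273 = 215.12 mol/min
Reaction term: ξ·ΔH°_rxn = 215.12 × -10.9 = -2344.9 kJ/min
Sensible, feed 90.1→25 °C: -2950.2 kJ/min
Outlet flows (mol/min): A 57.876, B 215.12
Sensible, products 25→77.6 °C: 2417.7 kJ/min
Q = ΔH = -2877.4 kJ/min = -47.956 kW
Heat removed = 47956 W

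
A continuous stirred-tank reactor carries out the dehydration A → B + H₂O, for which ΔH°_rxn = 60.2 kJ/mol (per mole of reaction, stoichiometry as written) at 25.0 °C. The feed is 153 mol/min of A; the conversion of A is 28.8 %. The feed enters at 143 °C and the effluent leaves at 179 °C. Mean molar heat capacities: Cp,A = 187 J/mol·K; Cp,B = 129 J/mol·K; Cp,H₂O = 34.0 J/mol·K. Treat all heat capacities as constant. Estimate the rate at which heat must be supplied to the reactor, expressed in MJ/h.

Extent of reaction ξ = 0.288 × 153 = 44.064 mol/min
Reaction term: ξ·ΔH°_rxn = 44.064 × 60.2 = 2652.7 kJ/min
Sensible, feed 143→25 °C: -3376.1 kJ/min
Outlet flows (mol/min): A 108.94, B 44.064, H₂O 44.064
Sensible, products 25→179 °C: 4243.2 kJ/min
Q = ΔH = 3519.8 kJ/min = 58.663 kW
Heat supplied = 211.19 MJ/h

Q_in = 211 MJ/h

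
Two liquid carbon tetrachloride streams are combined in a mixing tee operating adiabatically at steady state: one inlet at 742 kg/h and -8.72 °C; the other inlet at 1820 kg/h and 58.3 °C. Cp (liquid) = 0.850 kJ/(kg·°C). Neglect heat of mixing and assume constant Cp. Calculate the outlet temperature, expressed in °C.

No heat crosses the boundary, so H_out = H_in.
T_out = Σ ṁᵢCp,ᵢTᵢ / Σ ṁᵢCp,ᵢ
      = 84690 / 2177.7 = 38.89 °C

T_out = 38.9 °C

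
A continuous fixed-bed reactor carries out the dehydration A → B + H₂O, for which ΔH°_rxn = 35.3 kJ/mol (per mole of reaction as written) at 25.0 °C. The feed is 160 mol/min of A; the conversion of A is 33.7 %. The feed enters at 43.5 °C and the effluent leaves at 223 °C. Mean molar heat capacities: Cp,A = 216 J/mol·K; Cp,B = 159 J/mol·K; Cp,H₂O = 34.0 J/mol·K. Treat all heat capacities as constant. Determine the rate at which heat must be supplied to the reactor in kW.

Q_in = 131 kW

Extent of reaction ξ = 0.337 × 160 = 53.92 mol/min
Reaction term: ξ·ΔH°_rxn = 53.92 × 35.3 = 1903.4 kJ/min
Sensible, feed 43.5→25 °C: -639.36 kJ/min
Outlet flows (mol/min): A 106.08, B 53.92, H₂O 53.92
Sensible, products 25→223 °C: 6597.3 kJ/min
Q = ΔH = 7861.3 kJ/min = 131.02 kW
Heat supplied = 131.02 kW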